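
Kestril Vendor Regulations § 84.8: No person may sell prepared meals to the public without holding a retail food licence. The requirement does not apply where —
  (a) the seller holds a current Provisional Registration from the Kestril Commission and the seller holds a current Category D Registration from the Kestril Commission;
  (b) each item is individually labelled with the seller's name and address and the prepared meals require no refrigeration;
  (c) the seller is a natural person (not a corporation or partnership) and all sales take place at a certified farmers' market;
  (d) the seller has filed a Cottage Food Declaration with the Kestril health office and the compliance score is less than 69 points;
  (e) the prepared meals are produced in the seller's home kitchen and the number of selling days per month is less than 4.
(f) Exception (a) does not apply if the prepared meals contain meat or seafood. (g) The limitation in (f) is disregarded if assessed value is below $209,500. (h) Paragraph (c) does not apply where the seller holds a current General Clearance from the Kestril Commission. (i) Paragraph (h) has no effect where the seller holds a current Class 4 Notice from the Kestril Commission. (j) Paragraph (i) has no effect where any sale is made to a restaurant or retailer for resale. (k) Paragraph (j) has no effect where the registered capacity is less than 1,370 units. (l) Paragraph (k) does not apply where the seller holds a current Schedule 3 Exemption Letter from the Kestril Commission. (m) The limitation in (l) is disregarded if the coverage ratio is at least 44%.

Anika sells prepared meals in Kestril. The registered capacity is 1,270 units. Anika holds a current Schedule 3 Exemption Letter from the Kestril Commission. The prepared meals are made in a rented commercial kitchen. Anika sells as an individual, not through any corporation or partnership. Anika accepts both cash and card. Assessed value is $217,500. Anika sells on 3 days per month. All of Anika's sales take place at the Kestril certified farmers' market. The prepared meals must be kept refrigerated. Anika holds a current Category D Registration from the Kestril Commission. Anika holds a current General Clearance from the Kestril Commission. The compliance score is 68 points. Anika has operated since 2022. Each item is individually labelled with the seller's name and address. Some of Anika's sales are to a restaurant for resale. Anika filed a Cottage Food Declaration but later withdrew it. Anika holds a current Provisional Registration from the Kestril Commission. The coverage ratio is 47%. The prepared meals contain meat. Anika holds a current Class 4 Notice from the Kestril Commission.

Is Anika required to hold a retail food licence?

All of (a)'s requirements are met (a current Provisional Registration is held; a current Category D Registration is held). But: (f) operates against (a): the prepared meals contain meat. (g) does not operate here (assessed value is $217,500, not below $209,500), so (f) stands. Exception (a) does not apply.
Exception (b) requires that the prepared meals require no refrigeration; but the prepared meals require refrigeration, so (b) is unavailable.
Exception (c): the seller is a natural person; all sales are at a certified farmers' market — every condition holds. Under paragraphs (h)–(m): (h) applies (a current General Clearance is held), but yields to (i): (i) operates against (h): a current Class 4 Notice is held. (j) would limit (i) — some sales are to a restaurant for resale — but (k) sets (j) aside: (k) applies — the registered capacity is 1,270 units, less than the 1,370 units limit. (l) would limit (k) — a current Schedule 3 Exemption Letter is held — but (m) sets (l) aside: (m) operates — the coverage ratio is 47%, meeting the 44% threshold. Exception (c) stands.
Exception (d) does not apply: the Cottage Food Declaration was withdrawn.
Exception (e) fails — the prepared meals are made in a commercial kitchen, not a home kitchen.

No — exception (c) applies; Anika is not required to hold a retail food licence.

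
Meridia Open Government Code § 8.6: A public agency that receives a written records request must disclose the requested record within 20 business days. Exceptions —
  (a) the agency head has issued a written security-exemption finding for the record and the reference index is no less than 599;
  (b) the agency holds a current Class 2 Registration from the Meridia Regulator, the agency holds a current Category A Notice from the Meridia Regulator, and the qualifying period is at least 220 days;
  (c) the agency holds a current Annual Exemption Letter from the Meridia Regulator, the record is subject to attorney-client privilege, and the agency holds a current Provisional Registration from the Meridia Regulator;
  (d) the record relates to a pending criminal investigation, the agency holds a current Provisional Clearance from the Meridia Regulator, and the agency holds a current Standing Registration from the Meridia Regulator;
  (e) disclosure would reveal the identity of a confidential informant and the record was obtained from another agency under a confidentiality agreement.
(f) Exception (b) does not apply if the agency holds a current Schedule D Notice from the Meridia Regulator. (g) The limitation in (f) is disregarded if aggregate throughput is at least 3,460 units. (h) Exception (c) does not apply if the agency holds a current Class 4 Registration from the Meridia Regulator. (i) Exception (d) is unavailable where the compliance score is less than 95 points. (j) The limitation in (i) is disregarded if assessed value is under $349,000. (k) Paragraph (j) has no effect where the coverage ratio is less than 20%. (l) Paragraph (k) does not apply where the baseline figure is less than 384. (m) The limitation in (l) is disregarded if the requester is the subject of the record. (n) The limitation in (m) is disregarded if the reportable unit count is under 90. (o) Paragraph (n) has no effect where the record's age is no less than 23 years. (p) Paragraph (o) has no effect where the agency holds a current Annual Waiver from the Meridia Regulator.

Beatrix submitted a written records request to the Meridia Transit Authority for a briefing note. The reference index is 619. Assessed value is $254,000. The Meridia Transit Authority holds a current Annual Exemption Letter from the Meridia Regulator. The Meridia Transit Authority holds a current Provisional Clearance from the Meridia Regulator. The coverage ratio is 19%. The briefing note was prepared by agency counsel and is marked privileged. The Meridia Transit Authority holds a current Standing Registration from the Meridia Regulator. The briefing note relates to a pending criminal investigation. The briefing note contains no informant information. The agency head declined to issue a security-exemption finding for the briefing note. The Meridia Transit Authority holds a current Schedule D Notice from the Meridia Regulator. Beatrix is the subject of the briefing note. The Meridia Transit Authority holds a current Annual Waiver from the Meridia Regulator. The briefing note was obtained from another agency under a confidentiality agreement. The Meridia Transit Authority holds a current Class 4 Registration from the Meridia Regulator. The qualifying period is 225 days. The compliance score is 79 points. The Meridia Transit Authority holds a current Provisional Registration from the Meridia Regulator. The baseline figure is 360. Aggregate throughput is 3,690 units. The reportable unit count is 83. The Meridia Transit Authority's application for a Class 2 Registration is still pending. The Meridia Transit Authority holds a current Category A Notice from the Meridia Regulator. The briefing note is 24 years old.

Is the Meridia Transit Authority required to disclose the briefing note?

No — exception (d) applies; the Meridia Transit Authority is not required to disclose the briefing note.

Exception (a) fails — the agency head declined to issue a security-exemption finding.
Exception (b) fails — there is no Class 2 Registration in force.
Exception (c) is satisfied on its face — a current Annual Exemption Letter is held; the briefing note is privileged; a current Provisional Registration is held. But applying paragraph (h): (h) operates against (c): a current Class 4 Registration is held. Exception (c) does not apply.
All of (d)'s requirements are met (the briefing note relates to a pending investigation; a current Provisional Clearance is held; a current Standing Registration is held). Under paragraphs (i)–(p): (i) would limit (d) — the compliance score is 79 points, less than the 95 points limit — but (j) sets (i) aside: (j) operates against (i): assessed value is $254,000, under the $349,000 limit. (k) is triggered (the coverage ratio is 19%, less than the 20% limit), but is overridden by (l): (l) is triggered — the baseline figure is 360, less than the 384 limit. (m) is engaged (Beatrix is the subject of the briefing note), but is displaced by (n): (n) operates against (m): the reportable unit count is 83, under the 90 limit. (o) would limit (n) — the record's age is 24 years, meeting the 23 years threshold — but (p) sets (o) aside: (p) operates against (o): a current Annual Waiver is held. (d) remains available.
Exception (e) requires that disclosure would reveal the identity of a confidential informant; but the briefing note contains no informant information, so (e) is unavailable.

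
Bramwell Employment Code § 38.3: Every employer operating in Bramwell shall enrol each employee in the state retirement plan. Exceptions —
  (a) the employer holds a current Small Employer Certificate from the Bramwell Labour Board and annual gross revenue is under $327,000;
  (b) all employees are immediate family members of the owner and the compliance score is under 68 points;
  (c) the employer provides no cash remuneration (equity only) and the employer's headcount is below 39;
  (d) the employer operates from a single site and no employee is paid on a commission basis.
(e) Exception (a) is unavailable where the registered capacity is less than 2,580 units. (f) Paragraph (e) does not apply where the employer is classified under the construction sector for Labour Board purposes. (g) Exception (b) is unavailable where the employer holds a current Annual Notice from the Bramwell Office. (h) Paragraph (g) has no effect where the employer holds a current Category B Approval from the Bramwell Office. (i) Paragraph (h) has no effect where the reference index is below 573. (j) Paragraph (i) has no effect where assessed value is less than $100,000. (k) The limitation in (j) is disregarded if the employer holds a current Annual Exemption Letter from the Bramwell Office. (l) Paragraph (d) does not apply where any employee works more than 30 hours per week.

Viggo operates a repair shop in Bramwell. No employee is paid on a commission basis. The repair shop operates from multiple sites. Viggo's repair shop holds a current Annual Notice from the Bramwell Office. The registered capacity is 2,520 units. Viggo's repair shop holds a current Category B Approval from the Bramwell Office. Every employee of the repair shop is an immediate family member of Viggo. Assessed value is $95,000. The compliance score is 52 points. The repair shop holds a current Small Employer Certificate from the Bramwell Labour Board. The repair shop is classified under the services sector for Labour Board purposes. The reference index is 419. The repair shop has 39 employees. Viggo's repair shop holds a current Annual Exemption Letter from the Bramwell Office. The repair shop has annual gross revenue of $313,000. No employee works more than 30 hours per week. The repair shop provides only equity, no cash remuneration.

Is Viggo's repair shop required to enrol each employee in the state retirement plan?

Yes — Viggo's repair shop must enrol each employee in the state retirement plan.

Exception (a): a current Small Employer Certificate is held; annual gross revenue is $313,000, under the $327,000 limit — every condition holds. But: (e) operates against (a): the registered capacity is 2,520 units, less than the 2,580 units limit. (f), which would lift (e), does not operate here — the repair shop is classified under the services sector. Exception (a) does not apply.
All of (b)'s requirements are met (every employee is an immediate family member; the compliance score is 52 points, under the 68 points limit). However, paragraphs (g)–(k) must be considered: (g) is engaged — a current Annual Notice is held. (h) is engaged (a current Category B Approval is held), but yields to (i): (i) is triggered — the reference index is 419, below the 573 limit. (j) operates (assessed value is $95,000, less than the $100,000 limit), but is itself disapplied by (k): (k) operates against (j): a current Annual Exemption Letter is held. (b) is therefore removed.
Exception (c) requires that the employer's headcount is below 39; but the employer's headcount is 39, not below 39, so (c) is unavailable.
Exception (d) fails — the employer operates from multiple sites.
No exception displaces § 38.3.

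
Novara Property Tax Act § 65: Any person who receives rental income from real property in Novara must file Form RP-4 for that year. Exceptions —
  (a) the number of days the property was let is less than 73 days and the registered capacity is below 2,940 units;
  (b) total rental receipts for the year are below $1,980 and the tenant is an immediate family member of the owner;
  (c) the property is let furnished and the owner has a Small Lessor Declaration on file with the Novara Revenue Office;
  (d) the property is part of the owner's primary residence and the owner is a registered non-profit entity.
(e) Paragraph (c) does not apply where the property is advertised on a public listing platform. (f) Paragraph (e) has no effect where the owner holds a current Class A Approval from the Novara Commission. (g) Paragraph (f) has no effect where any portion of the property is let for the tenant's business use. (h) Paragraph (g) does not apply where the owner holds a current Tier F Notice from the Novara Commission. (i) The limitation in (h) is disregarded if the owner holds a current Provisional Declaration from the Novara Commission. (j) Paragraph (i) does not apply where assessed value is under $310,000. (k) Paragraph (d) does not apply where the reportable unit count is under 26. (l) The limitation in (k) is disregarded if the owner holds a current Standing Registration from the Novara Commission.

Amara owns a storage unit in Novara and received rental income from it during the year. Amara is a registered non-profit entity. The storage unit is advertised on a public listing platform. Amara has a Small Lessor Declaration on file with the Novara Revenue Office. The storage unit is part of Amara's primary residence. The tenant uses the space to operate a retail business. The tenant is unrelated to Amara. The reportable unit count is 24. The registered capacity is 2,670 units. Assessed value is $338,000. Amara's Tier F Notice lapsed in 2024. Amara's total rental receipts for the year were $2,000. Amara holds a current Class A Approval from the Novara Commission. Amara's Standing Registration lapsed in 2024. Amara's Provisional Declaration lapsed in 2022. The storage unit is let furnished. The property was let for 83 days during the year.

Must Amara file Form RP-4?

Yes — Amara must file Form RP-4.

Exception (a) requires that the number of days the property was let is less than 73 days; but the number of days the property was let is 83 days, not less than 73 days, so (a) is unavailable.
Exception (b) does not apply: total rental receipts for the year are $2,000, not below $1,980.
Exception (c)'s conditions are all satisfied: the property is let furnished; a Small Lessor Declaration is on file. Turning to paragraphs (e)–(j): (e) operates against (c): the property is publicly advertised. (f) applies (a current Class A Approval is held), but is itself disapplied by (g): (g) operates against (f): the space is let for business use. (h) is inapplicable (no current Tier F Notice is held), so (g) stands. So (c) is unavailable.
All of (d)'s requirements are met (the storage unit is part of the primary residence; Amara is a registered non-profit). However, paragraphs (k)–(l) must be considered: (k) is triggered — the reportable unit count is 24, under the 26 limit. (l), which would lift (k), is not triggered — no current Standing Registration is held. Exception (d) does not apply.
No exception displaces § 65.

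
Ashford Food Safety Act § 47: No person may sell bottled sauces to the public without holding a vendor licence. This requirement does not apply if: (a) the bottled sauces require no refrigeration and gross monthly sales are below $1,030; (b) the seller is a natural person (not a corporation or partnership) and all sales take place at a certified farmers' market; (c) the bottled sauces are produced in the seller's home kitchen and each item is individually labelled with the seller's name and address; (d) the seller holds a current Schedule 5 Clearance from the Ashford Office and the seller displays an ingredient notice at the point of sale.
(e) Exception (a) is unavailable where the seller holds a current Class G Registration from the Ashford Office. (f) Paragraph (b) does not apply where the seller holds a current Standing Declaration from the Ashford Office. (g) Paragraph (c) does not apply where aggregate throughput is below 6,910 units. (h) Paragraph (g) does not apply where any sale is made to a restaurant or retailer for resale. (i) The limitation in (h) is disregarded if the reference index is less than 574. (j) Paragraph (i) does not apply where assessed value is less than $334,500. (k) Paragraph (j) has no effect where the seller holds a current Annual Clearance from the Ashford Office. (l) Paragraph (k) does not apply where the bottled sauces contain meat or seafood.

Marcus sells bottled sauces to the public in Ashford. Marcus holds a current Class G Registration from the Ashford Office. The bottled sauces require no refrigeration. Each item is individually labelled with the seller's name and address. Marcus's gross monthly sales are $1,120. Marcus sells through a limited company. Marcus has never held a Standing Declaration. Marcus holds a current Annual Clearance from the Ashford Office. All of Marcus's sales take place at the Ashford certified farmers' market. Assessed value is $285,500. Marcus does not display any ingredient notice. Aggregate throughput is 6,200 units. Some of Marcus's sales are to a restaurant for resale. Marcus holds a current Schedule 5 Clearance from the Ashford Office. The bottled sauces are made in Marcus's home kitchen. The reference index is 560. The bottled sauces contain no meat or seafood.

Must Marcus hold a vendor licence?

Exception (a) does not apply: gross monthly sales are $1,120, not below $1,030.
Exception (b) fails — the seller operates through a limited company.
Exception (c): the bottled sauces are home-kitchen produced; items are individually labelled — every condition holds. But: (g) operates against (c): aggregate throughput is 6,200 units, below the 6,910 units limit. (h) would limit (g) — some sales are to a restaurant for resale — but (i) sets (h) aside: (i) operates against (h): the reference index is 560, less than the 574 limit. (j) would limit (i) — assessed value is $285,500, less than the $334,500 limit — but (k) sets (j) aside: (k) applies — a current Annual Clearance is held. (l) is inapplicable (the bottled sauces contain no meat or seafood), so (k) stands. (c) is therefore removed.
Exception (d) fails — no ingredient notice is displayed.
No exception displaces § 47.

Yes — Marcus must hold a vendor licence.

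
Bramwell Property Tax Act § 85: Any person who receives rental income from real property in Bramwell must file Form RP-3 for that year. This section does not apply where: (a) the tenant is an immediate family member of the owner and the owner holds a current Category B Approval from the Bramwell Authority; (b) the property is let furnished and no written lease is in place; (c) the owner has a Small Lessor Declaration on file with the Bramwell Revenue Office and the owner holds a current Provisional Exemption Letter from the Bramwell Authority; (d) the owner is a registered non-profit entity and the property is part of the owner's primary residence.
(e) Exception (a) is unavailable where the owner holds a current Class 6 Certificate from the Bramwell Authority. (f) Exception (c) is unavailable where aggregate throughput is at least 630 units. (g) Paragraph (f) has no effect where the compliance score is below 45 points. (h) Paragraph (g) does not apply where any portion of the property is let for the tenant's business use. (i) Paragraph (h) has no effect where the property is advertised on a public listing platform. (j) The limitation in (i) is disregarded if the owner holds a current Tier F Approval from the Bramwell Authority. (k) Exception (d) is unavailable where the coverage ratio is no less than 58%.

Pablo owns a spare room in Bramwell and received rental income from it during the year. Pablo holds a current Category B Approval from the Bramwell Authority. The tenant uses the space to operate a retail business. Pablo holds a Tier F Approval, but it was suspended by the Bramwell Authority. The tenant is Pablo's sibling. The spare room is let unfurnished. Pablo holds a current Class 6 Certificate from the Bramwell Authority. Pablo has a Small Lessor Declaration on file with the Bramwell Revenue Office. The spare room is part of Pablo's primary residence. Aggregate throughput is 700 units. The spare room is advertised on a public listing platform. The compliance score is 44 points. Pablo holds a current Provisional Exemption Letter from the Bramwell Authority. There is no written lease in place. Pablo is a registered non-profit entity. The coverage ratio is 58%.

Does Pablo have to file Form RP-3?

Exception (a)'s conditions are all satisfied: the tenant is an immediate family member; a current Category B Approval is held. Turning to paragraph (e): (e) operates against (a): a current Class 6 Certificate is held. Exception (a) does not apply.
Exception (b) requires that the property is let furnished; but the property is let unfurnished, so (b) is unavailable.
Exception (c) is satisfied on its face — a Small Lessor Declaration is on file; a current Provisional Exemption Letter is held. As to paragraphs (f)–(j): (f) is triggered (aggregate throughput is 700 units, meeting the 630 units threshold), but is set aside by (g): (g) operates against (f): the compliance score is 44 points, below the 45 points limit. (h) applies (the space is let for business use), but is itself disapplied by (i): (i) is engaged — the property is publicly advertised. (j) is inapplicable (there is no Tier F Approval in force), so (i) stands. (c) remains available.
Exception (d) is satisfied on its face — Pablo is a registered non-profit; the spare room is part of the primary residence. But applying paragraph (k): (k) applies — the coverage ratio is 58%, meeting the 58% threshold. Exception (d) does not apply.

No — exception (c) applies; Pablo is not required to file Form RP-3.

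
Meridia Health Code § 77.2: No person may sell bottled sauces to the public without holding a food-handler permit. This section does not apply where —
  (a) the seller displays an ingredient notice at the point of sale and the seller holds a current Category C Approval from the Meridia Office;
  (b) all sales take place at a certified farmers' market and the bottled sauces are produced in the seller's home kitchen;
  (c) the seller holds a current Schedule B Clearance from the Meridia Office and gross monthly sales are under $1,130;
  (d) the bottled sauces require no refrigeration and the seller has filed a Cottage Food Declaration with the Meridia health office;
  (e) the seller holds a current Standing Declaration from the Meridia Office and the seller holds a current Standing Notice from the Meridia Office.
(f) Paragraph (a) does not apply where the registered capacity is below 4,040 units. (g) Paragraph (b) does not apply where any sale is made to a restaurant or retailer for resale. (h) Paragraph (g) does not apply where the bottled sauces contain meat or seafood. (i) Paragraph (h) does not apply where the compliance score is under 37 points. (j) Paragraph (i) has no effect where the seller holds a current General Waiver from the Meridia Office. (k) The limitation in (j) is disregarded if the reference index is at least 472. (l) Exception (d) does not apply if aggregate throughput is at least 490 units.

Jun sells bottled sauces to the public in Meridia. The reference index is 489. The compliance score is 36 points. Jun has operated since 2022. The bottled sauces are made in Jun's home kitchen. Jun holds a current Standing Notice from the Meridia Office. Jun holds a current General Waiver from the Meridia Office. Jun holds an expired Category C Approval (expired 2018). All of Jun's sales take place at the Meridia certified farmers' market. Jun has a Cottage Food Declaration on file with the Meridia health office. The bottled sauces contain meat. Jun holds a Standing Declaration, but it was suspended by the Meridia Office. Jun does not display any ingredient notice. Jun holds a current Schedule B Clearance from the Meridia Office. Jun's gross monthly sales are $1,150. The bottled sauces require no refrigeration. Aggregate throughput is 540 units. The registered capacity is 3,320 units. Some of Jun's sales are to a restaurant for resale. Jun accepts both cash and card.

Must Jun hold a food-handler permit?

Yes — Jun must hold a food-handler permit.

Exception (a) requires that the seller displays an ingredient notice at the point of sale; but no ingredient notice is displayed, so (a) is unavailable.
Exception (b)'s conditions are all satisfied: all sales are at a certified farmers' market; the bottled sauces are home-kitchen produced. However, paragraphs (g)–(k) must be considered: (g) operates against (b): some sales are to a restaurant for resale. (h) would limit (g) — the bottled sauces contain meat — but (i) sets (h) aside: (i) operates against (h): the compliance score is 36 points, under the 37 points limit. (j) would limit (i) — a current General Waiver is held — but (k) sets (j) aside: (k) is engaged — the reference index is 489, meeting the 472 threshold. Exception (b) does not apply.
Exception (c) does not apply: gross monthly sales are $1,150, not under $1,130.
Exception (d) is satisfied on its face — the bottled sauces are shelf-stable; a Cottage Food Declaration is on file. But: (l) is engaged — aggregate throughput is 540 units, meeting the 490 units threshold. So (d) is unavailable.
Exception (e) does not apply: the Standing Declaration is not current.
None of the exceptions is available; § 77.2 applies in full.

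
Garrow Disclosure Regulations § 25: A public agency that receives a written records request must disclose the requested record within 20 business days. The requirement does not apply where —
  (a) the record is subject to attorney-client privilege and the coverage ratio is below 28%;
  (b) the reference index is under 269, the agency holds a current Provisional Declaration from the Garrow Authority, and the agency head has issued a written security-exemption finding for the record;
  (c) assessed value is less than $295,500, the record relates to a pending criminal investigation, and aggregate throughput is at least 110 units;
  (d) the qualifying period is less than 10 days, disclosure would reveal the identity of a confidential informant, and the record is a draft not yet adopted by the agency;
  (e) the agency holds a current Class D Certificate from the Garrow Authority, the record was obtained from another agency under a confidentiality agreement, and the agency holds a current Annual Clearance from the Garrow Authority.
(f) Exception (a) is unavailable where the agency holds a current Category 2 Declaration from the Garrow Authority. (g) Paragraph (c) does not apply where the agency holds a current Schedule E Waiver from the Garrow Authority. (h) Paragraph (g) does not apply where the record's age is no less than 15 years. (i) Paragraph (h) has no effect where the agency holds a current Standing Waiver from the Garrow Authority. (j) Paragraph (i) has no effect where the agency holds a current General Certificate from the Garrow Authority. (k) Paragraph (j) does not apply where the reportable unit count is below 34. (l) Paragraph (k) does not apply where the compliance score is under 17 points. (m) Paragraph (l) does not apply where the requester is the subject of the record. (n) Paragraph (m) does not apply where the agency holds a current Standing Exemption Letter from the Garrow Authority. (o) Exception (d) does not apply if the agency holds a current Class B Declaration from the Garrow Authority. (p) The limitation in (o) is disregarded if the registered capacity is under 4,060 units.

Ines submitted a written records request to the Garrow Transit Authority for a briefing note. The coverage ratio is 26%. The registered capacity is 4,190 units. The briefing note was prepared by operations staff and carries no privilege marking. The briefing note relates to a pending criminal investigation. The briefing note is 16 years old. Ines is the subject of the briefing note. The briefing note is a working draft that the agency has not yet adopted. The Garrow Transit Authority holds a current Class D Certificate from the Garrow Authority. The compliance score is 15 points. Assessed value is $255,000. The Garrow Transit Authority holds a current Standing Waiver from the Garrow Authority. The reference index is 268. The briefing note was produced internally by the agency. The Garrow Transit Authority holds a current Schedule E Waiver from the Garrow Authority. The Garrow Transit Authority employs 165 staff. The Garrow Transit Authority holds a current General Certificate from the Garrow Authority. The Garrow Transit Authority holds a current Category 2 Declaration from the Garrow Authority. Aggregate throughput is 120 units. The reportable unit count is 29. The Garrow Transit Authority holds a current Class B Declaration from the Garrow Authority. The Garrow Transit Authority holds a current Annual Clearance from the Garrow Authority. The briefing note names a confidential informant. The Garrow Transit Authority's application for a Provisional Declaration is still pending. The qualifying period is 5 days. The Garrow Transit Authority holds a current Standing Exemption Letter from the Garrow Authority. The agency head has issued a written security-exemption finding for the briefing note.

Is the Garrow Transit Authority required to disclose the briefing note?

Exception (a) does not apply: the briefing note carries no privilege marking.
Exception (b) requires that the agency holds a current Provisional Declaration from the Garrow Authority; but there is no Provisional Declaration in force, so (b) is unavailable.
Exception (c)'s conditions are all satisfied: assessed value is $255,000, less than the $295,500 limit; the briefing note relates to a pending investigation; aggregate throughput is 120 units, meeting the 110 units threshold. As to paragraphs (g)–(n): (g) is engaged (a current Schedule E Waiver is held), but yields to (h): (h) applies — the record's age is 16 years, meeting the 15 years threshold. (i) is engaged (a current Standing Waiver is held), but is set aside by (j): (j) applies — a current General Certificate is held. (k) would limit (j) — the reportable unit count is 29, below the 34 limit — but (l) sets (k) aside: (l) is engaged — the compliance score is 15 points, under the 17 points limit. (m) would limit (l) — Ines is the subject of the briefing note — but (n) sets (m) aside: (n) operates — a current Standing Exemption Letter is held. (c) remains available.
Exception (d)'s conditions are all satisfied: the qualifying period is 5 days, less than the 10 days limit; the briefing note names a confidential informant; the briefing note is an unadopted draft. Turning to paragraphs (o)–(p): (o) is triggered — a current Class B Declaration is held. (p) is not triggered (the registered capacity is 4,190 units, not under 4,060 units), so (o) stands. (d) is therefore removed.
Exception (e) requires that the record was obtained from another agency under a confidentiality agreement; but the briefing note was produced internally, so (e) is unavailable.

No — exception (c) applies; the Garrow Transit Authority is not required to disclose the briefing note.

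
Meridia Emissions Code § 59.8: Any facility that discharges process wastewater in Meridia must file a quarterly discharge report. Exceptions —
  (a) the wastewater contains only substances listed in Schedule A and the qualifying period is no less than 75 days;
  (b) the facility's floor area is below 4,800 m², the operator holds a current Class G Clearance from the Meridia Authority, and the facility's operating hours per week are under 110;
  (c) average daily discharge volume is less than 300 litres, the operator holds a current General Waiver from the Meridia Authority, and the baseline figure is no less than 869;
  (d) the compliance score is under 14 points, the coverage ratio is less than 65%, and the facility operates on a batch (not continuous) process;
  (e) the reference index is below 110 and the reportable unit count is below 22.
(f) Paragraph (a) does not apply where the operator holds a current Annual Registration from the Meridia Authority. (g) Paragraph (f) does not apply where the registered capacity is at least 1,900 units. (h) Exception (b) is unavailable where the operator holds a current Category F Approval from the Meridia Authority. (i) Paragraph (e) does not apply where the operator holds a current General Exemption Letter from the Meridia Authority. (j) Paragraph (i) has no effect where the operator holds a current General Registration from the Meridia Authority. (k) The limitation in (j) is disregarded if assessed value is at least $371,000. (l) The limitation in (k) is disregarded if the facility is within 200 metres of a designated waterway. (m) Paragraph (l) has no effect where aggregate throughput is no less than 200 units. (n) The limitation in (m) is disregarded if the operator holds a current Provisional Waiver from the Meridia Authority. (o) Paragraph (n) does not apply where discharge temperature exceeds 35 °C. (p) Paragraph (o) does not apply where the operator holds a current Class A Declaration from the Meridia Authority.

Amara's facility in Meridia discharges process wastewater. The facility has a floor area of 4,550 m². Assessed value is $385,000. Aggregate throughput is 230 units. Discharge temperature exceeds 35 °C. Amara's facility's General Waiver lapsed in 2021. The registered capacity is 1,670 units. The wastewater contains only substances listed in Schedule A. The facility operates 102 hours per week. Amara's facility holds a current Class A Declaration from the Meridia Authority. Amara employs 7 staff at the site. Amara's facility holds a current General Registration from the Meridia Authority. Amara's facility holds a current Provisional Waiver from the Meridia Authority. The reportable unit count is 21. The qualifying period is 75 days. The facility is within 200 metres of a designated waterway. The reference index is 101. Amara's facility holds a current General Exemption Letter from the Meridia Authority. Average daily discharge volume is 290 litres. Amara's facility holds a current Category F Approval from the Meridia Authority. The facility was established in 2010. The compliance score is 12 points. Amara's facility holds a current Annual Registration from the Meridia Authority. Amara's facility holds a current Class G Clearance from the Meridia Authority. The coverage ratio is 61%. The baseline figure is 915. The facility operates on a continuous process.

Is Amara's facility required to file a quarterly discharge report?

No — exception (e) applies; Amara's facility is not required to file a quarterly discharge report.

Exception (a) is satisfied on its face — the wastewater is Schedule-A-only; the qualifying period is 75 days, meeting the 75 days threshold. But: (f) operates against (a): a current Annual Registration is held. (g), which would lift (f), is not triggered — the registered capacity is 1,670 units, short of 1,900 units. (a) is therefore removed.
Exception (b)'s conditions are all satisfied: the facility's floor area is 4,550 m², below the 4,800 m² limit; a current Class G Clearance is held; the facility's operating hours per week are 102, under the 110 limit. But applying paragraph (h): (h) operates against (b): a current Category F Approval is held. Exception (b) does not apply.
Exception (c) requires that the operator holds a current General Waiver from the Meridia Authority; but there is no General Waiver in force, so (c) is unavailable.
Exception (d) fails — the facility operates on a continuous process.
Exception (e): the reference index is 101, below the 110 limit; the reportable unit count is 21, below the 22 limit — every condition holds. Applying paragraphs (i)–(p): (i) would limit (e) — a current General Exemption Letter is held — but (j) sets (i) aside: (j) operates against (i): a current General Registration is held. (k) would limit (j) — assessed value is $385,000, meeting the $371,000 threshold — but (l) sets (k) aside: (l) is triggered — the facility is within 200 m of a designated waterway. (m) would limit (l) — aggregate throughput is 230 units, meeting the 200 units threshold — but (n) sets (m) aside: (n) is engaged — a current Provisional Waiver is held. (o) would limit (n) — discharge temperature exceeds 35 °C — but (p) sets (o) aside: (p) operates against (o): a current Class A Declaration is held. Exception (e) stands.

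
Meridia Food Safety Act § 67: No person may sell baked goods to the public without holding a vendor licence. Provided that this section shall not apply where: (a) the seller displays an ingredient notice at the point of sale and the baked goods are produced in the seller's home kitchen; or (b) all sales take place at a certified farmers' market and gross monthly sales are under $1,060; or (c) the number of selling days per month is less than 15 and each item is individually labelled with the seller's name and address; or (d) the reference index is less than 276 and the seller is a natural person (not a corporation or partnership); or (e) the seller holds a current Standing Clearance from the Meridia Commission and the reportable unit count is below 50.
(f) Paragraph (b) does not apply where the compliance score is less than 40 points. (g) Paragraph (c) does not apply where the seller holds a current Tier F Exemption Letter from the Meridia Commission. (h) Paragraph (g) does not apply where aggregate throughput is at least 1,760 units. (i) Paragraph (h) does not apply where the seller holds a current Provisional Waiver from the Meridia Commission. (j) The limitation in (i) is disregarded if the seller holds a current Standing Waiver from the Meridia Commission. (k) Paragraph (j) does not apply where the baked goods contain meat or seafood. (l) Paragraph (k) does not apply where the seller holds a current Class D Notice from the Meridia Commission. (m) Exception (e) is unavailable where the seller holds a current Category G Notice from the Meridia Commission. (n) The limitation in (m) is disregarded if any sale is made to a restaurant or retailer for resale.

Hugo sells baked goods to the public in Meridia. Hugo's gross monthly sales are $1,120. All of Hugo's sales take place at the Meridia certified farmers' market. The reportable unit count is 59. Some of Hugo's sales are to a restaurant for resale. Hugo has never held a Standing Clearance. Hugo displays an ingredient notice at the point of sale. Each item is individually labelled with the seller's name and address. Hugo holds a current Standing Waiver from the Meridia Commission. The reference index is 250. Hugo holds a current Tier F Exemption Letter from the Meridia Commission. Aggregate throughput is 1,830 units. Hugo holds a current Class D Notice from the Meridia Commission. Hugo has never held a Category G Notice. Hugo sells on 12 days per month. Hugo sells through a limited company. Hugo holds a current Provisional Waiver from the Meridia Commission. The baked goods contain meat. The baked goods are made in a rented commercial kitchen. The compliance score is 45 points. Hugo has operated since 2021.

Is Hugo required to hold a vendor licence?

No — exception (c) applies; Hugo is not required to hold a vendor licence.

Exception (a) fails — the baked goods are made in a commercial kitchen, not a home kitchen.
Exception (b) requires that gross monthly sales are under $1,060; but gross monthly sales are $1,120, not under $1,060, so (b) is unavailable.
All of (c)'s requirements are met (the number of selling days per month is 12, less than the 15 limit; items are individually labelled). As to paragraphs (g)–(l): (g) operates (a current Tier F Exemption Letter is held), but is itself disapplied by (h): (h) operates against (g): aggregate throughput is 1,830 units, meeting the 1,760 units threshold. (i) would limit (h) — a current Provisional Waiver is held — but (j) sets (i) aside: (j) operates — a current Standing Waiver is held. (k) applies (the baked goods contain meat), but is overridden by (l): (l) is triggered — a current Class D Notice is held. Exception (c) stands.
Exception (d) does not apply: the seller operates through a limited company.
Exception (e) requires that the seller holds a current Standing Clearance from the Meridia Commission; but no current Standing Clearance is held, so (e) is unavailable.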